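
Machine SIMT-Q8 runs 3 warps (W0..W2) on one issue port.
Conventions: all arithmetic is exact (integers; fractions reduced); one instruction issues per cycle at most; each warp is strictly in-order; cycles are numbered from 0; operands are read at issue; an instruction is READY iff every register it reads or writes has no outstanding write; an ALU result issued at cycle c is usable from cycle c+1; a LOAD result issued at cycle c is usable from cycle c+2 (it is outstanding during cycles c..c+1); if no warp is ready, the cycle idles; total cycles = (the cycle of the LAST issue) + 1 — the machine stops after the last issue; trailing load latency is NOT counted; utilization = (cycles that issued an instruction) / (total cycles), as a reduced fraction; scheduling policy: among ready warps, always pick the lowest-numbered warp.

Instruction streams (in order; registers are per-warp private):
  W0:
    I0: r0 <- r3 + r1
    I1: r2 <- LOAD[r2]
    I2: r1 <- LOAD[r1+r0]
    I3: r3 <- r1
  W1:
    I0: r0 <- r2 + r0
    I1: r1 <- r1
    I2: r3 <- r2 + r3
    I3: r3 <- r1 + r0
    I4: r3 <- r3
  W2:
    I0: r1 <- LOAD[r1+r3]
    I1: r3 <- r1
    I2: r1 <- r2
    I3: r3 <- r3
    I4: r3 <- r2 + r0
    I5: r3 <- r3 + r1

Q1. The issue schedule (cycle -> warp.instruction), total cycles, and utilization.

cycle 0: W0.I0
cycle 1: W0.I1
cycle 2: W0.I2
cycle 3: W1.I0
cycle 4: W0.I3
cycle 5: W1.I1
cycle 6: W1.I2
cycle 7: W1.I3
cycle 8: W1.I4
cycle 9: W2.I0
cycle 10: idle
cycle 11: W2.I1
cycle 12: W2.I2
cycle 13: W2.I3
cycle 14: W2.I4
cycle 15: W2.I5

Answer: 16 cycles, utilization 15/16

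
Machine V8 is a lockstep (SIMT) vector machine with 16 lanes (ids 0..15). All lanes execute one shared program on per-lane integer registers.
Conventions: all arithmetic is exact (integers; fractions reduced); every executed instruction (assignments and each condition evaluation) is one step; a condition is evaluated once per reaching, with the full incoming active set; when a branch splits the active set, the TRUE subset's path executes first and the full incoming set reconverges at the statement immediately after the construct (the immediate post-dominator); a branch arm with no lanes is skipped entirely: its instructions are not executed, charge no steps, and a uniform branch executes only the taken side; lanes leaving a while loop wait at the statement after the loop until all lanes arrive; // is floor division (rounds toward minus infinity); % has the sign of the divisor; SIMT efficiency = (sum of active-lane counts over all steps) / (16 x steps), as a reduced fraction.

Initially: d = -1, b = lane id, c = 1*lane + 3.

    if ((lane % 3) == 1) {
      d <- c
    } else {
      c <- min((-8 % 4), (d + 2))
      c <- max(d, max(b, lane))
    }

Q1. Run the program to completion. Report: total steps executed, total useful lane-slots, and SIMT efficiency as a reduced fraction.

Answer: 4 steps, 43 useful, 43/64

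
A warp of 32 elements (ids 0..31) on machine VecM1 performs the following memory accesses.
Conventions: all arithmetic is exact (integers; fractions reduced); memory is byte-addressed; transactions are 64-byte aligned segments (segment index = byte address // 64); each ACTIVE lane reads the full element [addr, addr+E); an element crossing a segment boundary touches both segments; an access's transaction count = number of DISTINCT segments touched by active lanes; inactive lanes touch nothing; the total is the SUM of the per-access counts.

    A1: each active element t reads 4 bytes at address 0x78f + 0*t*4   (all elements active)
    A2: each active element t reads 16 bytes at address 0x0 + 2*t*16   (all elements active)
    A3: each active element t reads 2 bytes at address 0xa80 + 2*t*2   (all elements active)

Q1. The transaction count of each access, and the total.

A1: 1 transaction
A2: 16 transactions
A3: 2 transactions

Answer: 1,16,2; total 19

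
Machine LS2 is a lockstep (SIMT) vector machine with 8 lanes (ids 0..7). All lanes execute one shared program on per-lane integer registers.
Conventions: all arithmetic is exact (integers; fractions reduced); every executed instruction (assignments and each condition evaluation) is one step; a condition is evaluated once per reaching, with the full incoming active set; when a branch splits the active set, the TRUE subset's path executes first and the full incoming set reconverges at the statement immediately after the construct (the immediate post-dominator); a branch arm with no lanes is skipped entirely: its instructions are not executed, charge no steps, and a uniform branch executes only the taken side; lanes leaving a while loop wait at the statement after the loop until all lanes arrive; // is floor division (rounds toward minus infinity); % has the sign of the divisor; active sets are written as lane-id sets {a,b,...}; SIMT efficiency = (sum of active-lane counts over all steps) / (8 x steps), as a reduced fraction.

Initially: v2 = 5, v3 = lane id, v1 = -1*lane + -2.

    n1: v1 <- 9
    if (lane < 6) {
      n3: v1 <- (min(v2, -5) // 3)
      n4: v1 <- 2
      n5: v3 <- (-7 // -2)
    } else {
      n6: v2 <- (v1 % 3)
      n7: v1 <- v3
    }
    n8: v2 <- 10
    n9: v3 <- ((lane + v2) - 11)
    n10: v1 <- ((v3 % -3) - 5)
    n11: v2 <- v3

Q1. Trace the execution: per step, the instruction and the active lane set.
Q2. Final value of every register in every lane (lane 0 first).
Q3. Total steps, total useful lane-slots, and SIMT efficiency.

step 0: v1 <- 9                      {0,1,2,3,4,5,6,7}
step 1: eval (lane < 6)              {0,1,2,3,4,5,6,7}
step 2: v1 <- (min(v2, -5) // 3)     {0,1,2,3,4,5}
step 3: v1 <- 2                      {0,1,2,3,4,5}
step 4: v3 <- (-7 // -2)             {0,1,2,3,4,5}
step 5: v2 <- (v1 % 3)               {6,7}
step 6: v1 <- v3                     {6,7}
step 7: v2 <- 10                     {0,1,2,3,4,5,6,7}
step 8: v3 <- ((lane + v2) - 11)     {0,1,2,3,4,5,6,7}
step 9: v1 <- ((v3 % -3) - 5)        {0,1,2,3,4,5,6,7}
step 10: v2 <- v3                     {0,1,2,3,4,5,6,7}

Answer: 11 steps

v2: -1,0,1,2,3,4,5,6
v3: -1,0,1,2,3,4,5,6
v1: -6,-5,-7,-6,-5,-7,-6,-5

steps = 11; useful = 70; efficiency = 70/88 = 35/44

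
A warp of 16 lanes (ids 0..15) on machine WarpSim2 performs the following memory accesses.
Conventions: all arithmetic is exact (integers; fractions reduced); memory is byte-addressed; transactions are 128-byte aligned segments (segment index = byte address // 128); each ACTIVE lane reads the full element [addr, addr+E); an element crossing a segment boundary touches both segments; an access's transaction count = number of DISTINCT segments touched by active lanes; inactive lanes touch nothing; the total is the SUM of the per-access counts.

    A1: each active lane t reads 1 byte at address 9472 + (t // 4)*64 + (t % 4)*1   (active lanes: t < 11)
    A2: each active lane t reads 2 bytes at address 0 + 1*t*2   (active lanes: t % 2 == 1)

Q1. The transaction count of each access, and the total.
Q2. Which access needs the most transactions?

A1: 2 transactions
A2: 1 transaction

Answer: 2,1; total 3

Answer: A1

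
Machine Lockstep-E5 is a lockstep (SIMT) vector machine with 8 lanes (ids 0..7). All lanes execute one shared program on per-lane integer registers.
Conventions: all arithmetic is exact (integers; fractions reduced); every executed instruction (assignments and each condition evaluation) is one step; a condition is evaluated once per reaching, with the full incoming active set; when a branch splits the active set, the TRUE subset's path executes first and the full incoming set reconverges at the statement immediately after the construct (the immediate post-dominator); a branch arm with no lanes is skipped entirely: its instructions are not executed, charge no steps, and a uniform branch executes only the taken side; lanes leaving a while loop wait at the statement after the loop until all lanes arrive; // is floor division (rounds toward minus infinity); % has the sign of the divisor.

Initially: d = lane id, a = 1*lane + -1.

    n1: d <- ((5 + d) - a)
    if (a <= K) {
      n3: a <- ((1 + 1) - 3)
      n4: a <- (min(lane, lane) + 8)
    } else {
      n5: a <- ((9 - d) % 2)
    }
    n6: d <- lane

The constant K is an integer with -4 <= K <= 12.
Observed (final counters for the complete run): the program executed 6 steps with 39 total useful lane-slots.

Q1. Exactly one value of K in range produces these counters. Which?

Answer: K = 5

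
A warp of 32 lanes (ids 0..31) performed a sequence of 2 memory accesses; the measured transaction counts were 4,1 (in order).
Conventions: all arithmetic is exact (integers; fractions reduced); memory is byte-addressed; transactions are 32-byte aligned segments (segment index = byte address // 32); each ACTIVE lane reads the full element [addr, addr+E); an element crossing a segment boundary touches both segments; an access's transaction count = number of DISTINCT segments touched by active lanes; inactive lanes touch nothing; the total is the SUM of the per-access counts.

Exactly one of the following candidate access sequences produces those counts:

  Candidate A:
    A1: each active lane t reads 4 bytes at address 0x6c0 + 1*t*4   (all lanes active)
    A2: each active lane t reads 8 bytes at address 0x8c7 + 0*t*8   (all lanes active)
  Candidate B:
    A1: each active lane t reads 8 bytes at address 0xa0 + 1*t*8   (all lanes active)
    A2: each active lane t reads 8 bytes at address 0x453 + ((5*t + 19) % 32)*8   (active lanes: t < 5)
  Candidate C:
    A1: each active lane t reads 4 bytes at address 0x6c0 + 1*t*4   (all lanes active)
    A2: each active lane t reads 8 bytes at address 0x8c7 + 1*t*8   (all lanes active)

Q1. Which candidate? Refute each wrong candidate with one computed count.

B: A1 gives 8 transactions, not 4
C: A2 gives 9 transactions, not 1
A: all counts match (4,1)

Answer: A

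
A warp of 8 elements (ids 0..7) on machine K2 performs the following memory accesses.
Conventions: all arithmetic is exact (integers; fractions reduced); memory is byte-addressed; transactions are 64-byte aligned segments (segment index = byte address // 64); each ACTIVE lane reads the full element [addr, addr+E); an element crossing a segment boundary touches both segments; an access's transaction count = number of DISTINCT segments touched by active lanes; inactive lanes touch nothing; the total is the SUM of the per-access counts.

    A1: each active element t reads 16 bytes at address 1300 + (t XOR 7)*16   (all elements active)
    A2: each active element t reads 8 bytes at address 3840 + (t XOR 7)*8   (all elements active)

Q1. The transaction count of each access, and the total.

A1: 3 transactions
A2: 1 transaction

Answer: 3,1; total 4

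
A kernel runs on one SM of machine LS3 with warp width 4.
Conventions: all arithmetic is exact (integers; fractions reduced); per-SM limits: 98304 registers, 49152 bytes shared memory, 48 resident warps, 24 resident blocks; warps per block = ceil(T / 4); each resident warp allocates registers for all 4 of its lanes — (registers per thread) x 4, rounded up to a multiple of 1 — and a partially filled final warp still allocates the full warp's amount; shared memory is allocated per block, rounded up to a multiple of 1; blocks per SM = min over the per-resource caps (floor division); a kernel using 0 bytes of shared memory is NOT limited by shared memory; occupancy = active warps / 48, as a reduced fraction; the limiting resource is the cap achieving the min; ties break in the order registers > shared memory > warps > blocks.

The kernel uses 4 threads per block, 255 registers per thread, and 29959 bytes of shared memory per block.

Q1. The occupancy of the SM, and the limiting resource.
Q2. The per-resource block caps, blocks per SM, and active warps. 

Answer: occupancy 1/48, limited by shared memory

registers: 96 blocks
shared memory: 1 block
warps: 48 blocks
blocks: 24 blocks

Answer: 1 block, 1 active warp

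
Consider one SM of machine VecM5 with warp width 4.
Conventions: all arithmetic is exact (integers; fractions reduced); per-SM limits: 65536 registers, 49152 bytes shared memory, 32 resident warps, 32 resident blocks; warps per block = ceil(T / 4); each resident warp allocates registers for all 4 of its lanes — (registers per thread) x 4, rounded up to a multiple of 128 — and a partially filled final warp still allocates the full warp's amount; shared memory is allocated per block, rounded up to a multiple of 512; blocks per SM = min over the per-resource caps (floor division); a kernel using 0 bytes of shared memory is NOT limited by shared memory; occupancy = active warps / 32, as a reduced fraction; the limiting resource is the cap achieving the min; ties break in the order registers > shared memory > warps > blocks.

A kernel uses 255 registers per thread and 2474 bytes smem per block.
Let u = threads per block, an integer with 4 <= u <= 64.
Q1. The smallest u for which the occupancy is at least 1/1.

Answer: u = 5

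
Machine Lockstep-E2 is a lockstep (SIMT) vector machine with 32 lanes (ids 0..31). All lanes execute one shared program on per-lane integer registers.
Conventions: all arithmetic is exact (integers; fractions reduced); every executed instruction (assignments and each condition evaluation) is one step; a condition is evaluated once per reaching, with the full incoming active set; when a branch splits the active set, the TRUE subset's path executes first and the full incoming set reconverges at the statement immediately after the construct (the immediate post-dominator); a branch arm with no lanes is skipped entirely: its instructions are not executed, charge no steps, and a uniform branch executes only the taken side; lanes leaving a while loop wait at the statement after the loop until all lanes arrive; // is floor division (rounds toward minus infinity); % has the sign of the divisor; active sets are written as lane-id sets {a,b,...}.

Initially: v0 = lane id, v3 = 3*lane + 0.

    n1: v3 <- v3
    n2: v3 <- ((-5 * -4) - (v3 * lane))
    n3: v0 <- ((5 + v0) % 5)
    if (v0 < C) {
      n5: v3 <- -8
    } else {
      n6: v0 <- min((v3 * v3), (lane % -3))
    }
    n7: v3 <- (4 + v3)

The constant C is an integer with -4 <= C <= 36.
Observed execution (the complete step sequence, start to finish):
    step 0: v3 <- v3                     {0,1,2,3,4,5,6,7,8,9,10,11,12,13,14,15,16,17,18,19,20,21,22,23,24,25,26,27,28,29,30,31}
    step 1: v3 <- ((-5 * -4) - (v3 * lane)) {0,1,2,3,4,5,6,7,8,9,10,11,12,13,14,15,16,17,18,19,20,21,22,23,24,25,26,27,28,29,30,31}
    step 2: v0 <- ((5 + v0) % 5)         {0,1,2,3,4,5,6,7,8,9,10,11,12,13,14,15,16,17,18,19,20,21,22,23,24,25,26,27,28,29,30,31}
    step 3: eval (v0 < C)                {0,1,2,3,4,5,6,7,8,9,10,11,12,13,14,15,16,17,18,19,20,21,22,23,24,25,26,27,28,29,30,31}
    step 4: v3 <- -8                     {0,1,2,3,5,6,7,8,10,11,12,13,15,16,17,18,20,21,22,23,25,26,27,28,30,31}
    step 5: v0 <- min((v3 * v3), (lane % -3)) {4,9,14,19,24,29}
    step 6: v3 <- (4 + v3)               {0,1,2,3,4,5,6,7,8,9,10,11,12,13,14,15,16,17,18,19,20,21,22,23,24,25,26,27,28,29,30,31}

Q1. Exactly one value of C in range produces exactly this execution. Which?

Answer: C = 4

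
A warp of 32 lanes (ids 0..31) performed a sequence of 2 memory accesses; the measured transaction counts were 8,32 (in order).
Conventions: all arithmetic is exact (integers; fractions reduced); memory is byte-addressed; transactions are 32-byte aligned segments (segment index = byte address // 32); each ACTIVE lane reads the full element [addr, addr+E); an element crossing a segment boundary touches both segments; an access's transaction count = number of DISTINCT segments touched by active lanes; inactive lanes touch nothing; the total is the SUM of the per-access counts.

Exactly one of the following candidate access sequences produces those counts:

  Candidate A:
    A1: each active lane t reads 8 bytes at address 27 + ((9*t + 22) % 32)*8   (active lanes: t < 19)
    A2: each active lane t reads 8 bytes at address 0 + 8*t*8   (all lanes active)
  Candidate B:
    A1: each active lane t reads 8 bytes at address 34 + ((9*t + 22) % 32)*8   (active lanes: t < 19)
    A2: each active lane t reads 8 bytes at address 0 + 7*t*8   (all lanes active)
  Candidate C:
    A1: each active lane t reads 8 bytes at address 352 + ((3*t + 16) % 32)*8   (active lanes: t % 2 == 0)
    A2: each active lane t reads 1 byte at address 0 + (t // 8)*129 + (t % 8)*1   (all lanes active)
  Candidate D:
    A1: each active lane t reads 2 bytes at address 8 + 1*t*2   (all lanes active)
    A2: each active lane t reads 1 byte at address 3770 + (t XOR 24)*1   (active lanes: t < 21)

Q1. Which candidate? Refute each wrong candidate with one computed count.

B: A1 gives 9 transactions, not 8
C: A2 gives 4 transactions, not 32
D: A1 gives 3 transactions, not 8
A: all counts match (8,32)

Answer: A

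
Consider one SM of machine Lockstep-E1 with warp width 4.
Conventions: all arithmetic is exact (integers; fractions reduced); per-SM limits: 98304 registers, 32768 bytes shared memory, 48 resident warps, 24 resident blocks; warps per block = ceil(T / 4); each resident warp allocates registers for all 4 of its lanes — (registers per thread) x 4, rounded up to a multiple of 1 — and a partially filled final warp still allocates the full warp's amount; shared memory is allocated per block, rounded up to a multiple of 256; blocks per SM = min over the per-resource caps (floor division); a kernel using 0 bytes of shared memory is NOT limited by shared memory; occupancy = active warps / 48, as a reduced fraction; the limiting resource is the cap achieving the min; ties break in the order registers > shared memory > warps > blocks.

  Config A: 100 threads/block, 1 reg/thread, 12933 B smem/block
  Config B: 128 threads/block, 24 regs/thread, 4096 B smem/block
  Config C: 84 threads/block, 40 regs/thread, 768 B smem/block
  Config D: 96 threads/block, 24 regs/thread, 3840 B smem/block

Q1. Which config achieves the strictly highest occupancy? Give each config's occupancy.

occupancies: A 25/48, B 2/3, C 7/8, D 1

Answer: D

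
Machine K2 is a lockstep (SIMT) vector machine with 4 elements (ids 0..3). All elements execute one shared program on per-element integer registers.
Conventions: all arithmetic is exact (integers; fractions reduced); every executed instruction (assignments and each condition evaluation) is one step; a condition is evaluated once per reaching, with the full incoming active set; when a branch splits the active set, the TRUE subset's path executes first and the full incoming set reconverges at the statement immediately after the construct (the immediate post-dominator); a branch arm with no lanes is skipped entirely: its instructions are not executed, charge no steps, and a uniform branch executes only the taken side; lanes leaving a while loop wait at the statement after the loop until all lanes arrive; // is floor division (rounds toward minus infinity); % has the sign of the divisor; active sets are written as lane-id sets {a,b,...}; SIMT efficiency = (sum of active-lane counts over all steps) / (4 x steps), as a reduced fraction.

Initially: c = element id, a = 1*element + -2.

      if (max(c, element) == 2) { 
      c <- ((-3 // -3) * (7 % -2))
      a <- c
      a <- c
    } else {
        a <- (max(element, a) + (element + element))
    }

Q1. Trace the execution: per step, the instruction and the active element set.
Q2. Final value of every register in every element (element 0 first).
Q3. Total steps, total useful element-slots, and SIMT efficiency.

step 0: eval (max(c, element) == 2)  {0,1,2,3}
step 1: c <- ((-3 // -3) * (7 % -2)) {2}
step 2: a <- c                       {2}
step 3: a <- c                       {2}
step 4: a <- (max(element, a) + (element + element)) {0,1,3}

Answer: 5 steps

c: 0,1,-1,3
a: 0,3,-1,9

steps = 5; useful = 10; efficiency = 10/20 = 1/2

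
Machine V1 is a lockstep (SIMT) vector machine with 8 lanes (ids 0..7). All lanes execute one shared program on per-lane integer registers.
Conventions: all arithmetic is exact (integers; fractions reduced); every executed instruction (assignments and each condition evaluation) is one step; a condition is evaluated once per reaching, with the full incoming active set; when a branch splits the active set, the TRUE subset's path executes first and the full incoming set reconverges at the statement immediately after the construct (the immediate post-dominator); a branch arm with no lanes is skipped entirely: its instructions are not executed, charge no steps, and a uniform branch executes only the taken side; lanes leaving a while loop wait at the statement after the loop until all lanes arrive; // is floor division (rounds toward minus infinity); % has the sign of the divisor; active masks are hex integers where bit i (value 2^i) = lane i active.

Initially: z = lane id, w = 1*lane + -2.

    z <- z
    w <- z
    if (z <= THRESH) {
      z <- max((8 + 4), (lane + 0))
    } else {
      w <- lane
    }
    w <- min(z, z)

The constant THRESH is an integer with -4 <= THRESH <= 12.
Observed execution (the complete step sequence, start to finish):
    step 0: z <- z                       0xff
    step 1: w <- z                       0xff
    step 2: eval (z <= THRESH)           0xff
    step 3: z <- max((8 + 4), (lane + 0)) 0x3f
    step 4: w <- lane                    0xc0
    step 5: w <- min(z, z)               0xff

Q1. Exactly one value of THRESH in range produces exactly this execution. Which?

Answer: THRESH = 5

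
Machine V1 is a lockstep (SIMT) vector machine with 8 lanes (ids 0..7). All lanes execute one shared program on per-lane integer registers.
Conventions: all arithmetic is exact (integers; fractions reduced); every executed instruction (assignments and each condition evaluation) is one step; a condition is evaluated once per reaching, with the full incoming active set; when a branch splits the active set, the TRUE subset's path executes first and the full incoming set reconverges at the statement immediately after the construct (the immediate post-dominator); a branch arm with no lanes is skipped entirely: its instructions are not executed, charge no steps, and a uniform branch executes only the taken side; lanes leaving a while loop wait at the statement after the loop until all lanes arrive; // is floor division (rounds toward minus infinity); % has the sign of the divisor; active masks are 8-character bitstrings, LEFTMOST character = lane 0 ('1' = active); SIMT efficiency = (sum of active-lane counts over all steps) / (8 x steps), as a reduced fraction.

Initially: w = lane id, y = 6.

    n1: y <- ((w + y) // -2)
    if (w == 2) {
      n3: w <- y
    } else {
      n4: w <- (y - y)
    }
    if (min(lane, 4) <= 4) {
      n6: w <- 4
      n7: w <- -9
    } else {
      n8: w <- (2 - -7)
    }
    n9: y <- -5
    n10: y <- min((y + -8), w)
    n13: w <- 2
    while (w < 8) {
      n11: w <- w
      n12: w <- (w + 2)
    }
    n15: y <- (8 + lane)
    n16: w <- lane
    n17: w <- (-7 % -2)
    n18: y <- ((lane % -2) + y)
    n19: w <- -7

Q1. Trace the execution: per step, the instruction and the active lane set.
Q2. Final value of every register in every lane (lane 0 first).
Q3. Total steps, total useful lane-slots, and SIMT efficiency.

step 0: y <- ((w + y) // -2)         11111111
step 1: eval (w == 2)                11111111
step 2: w <- y                       00100000
step 3: w <- (y - y)                 11011111
step 4: eval (min(lane, 4) <= 4)     11111111
step 5: w <- 4                       11111111
step 6: w <- -9                      11111111
step 7: y <- -5                      11111111
step 8: y <- min((y + -8), w)        11111111
step 9: w <- 2                       11111111
step 10: eval (w < 8)                 11111111
step 11: w <- w                       11111111
step 12: w <- (w + 2)                 11111111
step 13: eval (w < 8)                 11111111
step 14: w <- w                       11111111
step 15: w <- (w + 2)                 11111111
step 16: eval (w < 8)                 11111111
step 17: w <- w                       11111111
step 18: w <- (w + 2)                 11111111
step 19: eval (w < 8)                 11111111
step 20: y <- (8 + lane)              11111111
step 21: w <- lane                    11111111
step 22: w <- (-7 % -2)               11111111
step 23: y <- ((lane % -2) + y)       11111111
step 24: w <- -7                      11111111

Answer: 25 steps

w: -7,-7,-7,-7,-7,-7,-7,-7
y: 8,8,10,10,12,12,14,14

steps = 25; useful = 192; efficiency = 192/200 = 24/25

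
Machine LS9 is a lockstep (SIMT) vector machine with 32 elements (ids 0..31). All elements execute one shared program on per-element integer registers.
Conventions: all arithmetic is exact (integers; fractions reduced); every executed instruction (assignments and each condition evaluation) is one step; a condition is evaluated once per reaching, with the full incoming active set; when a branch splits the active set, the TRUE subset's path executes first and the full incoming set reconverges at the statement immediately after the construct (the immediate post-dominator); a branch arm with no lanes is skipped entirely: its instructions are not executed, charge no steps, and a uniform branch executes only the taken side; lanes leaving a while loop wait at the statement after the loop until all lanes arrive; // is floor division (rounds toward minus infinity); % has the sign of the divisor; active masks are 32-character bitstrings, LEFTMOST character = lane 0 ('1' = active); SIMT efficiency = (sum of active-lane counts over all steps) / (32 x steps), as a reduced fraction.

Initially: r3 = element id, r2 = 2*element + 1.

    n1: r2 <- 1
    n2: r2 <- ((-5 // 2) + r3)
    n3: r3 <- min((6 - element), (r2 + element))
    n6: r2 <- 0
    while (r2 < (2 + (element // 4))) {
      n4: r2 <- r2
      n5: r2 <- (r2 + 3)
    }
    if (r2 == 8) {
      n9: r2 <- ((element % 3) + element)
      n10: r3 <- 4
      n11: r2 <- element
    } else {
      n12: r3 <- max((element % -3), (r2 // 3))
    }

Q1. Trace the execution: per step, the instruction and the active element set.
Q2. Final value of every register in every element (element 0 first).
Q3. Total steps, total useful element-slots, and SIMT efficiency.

step 0: r2 <- 1                      11111111111111111111111111111111
step 1: r2 <- ((-5 // 2) + r3)       11111111111111111111111111111111
step 2: r3 <- min((6 - element), (r2 + element)) 11111111111111111111111111111111
step 3: r2 <- 0                      11111111111111111111111111111111
step 4: eval (r2 < (2 + (element // 4))) 11111111111111111111111111111111
step 5: r2 <- r2                     11111111111111111111111111111111
step 6: r2 <- (r2 + 3)               11111111111111111111111111111111
step 7: eval (r2 < (2 + (element // 4))) 11111111111111111111111111111111
step 8: r2 <- r2                     00000000111111111111111111111111
step 9: r2 <- (r2 + 3)               00000000111111111111111111111111
step 10: eval (r2 < (2 + (element // 4))) 00000000111111111111111111111111
step 11: r2 <- r2                     00000000000000000000111111111111
step 12: r2 <- (r2 + 3)               00000000000000000000111111111111
step 13: eval (r2 < (2 + (element // 4))) 00000000000000000000111111111111
step 14: eval (r2 == 8)               11111111111111111111111111111111
step 15: r3 <- max((element % -3), (r2 // 3)) 11111111111111111111111111111111

Answer: 16 steps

r3: 1,1,1,1,1,1,1,1,2,2,2,2,2,2,2,2,2,2,2,2,3,3,3,3,3,3,3,3,3,3,3,3
r2: 3,3,3,3,3,3,3,3,6,6,6,6,6,6,6,6,6,6,6,6,9,9,9,9,9,9,9,9,9,9,9,9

steps = 16; useful = 428; efficiency = 428/512 = 107/128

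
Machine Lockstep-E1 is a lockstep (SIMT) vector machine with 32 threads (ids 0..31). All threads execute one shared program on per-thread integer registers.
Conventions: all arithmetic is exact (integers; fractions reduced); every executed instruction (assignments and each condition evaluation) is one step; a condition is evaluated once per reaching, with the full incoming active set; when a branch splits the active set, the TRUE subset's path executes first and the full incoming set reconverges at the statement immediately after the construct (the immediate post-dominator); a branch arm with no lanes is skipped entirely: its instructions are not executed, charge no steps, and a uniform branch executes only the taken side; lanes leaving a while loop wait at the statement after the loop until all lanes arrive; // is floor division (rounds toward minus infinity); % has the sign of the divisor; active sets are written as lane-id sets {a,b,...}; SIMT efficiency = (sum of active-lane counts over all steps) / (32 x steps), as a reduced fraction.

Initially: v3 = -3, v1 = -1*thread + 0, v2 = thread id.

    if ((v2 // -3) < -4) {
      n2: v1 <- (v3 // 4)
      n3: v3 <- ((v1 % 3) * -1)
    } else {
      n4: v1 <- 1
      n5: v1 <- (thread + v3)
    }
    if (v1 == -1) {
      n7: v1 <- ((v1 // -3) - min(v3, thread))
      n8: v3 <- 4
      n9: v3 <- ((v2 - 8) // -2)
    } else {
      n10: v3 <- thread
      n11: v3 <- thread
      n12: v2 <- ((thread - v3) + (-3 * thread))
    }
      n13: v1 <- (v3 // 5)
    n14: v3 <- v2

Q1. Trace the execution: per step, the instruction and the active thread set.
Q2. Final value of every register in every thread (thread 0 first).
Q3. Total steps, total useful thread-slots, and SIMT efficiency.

step 0: eval ((v2 // -3) < -4)       {0,1,2,3,4,5,6,7,8,9,10,11,12,13,14,15,16,17,18,19,20,21,22,23,24,25,26,27,28,29,30,31}
step 1: v1 <- (v3 // 4)              {13,14,15,16,17,18,19,20,21,22,23,24,25,26,27,28,29,30,31}
step 2: v3 <- ((v1 % 3) * -1)        {13,14,15,16,17,18,19,20,21,22,23,24,25,26,27,28,29,30,31}
step 3: v1 <- 1                      {0,1,2,3,4,5,6,7,8,9,10,11,12}
step 4: v1 <- (thread + v3)          {0,1,2,3,4,5,6,7,8,9,10,11,12}
step 5: eval (v1 == -1)              {0,1,2,3,4,5,6,7,8,9,10,11,12,13,14,15,16,17,18,19,20,21,22,23,24,25,26,27,28,29,30,31}
step 6: v1 <- ((v1 // -3) - min(v3, thread)) {2,13,14,15,16,17,18,19,20,21,22,23,24,25,26,27,28,29,30,31}
step 7: v3 <- 4                      {2,13,14,15,16,17,18,19,20,21,22,23,24,25,26,27,28,29,30,31}
step 8: v3 <- ((v2 - 8) // -2)       {2,13,14,15,16,17,18,19,20,21,22,23,24,25,26,27,28,29,30,31}
step 9: v3 <- thread                 {0,1,3,4,5,6,7,8,9,10,11,12}
step 10: v3 <- thread                 {0,1,3,4,5,6,7,8,9,10,11,12}
step 11: v2 <- ((thread - v3) + (-3 * thread)) {0,1,3,4,5,6,7,8,9,10,11,12}
step 12: v1 <- (v3 // 5)              {0,1,2,3,4,5,6,7,8,9,10,11,12,13,14,15,16,17,18,19,20,21,22,23,24,25,26,27,28,29,30,31}
step 13: v3 <- v2                     {0,1,2,3,4,5,6,7,8,9,10,11,12,13,14,15,16,17,18,19,20,21,22,23,24,25,26,27,28,29,30,31}

Answer: 14 steps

v3: 0,-3,2,-9,-12,-15,-18,-21,-24,-27,-30,-33,-36,13,14,15,16,17,18,19,20,21,22,23,24,25,26,27,28,29,30,31
v1: 0,0,0,0,0,1,1,1,1,1,2,2,2,-1,-1,-1,-1,-1,-1,-2,-2,-2,-2,-2,-2,-2,-2,-2,-2,-3,-3,-3
v2: 0,-3,2,-9,-12,-15,-18,-21,-24,-27,-30,-33,-36,13,14,15,16,17,18,19,20,21,22,23,24,25,26,27,28,29,30,31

steps = 14; useful = 288; efficiency = 288/448 = 9/14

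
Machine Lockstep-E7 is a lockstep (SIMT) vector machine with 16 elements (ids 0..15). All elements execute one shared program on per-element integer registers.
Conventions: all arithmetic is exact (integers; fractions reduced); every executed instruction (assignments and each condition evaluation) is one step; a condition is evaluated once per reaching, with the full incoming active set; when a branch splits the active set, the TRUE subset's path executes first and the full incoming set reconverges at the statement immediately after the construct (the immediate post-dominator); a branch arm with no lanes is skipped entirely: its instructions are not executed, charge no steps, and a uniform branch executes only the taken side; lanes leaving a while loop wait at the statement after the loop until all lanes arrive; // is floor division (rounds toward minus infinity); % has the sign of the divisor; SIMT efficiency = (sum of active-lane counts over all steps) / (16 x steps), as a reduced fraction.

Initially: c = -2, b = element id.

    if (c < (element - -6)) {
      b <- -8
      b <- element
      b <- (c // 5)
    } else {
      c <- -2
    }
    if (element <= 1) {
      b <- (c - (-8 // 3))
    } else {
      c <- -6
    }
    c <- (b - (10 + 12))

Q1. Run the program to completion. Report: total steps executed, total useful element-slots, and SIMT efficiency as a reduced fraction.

Answer: 8 steps, 112 useful, 7/8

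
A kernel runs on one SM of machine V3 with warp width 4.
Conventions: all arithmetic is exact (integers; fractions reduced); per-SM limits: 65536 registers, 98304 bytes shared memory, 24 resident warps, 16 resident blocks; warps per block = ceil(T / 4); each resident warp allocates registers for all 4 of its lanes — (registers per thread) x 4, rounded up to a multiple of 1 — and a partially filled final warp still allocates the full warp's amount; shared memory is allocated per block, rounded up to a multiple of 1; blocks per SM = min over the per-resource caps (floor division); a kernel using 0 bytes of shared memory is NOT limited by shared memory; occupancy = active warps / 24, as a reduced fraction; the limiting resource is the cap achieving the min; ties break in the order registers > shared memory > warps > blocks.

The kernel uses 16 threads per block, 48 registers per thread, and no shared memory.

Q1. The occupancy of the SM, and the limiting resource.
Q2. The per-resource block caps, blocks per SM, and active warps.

Answer: occupancy 1, limited by warps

registers: 85 blocks
shared memory: no limit (kernel uses none)
warps: 6 blocks
blocks: 16 blocks

Answer: 6 blocks, 24 active warps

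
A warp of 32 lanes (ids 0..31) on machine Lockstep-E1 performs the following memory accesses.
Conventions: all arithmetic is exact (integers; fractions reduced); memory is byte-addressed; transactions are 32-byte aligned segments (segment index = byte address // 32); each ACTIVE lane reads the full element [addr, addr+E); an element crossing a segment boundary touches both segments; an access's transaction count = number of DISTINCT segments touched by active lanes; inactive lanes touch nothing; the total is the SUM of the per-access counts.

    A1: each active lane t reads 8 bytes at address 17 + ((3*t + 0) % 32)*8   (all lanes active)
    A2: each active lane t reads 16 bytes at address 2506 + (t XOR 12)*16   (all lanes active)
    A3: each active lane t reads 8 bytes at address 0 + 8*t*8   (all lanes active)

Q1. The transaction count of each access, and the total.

A1: 9 transactions
A2: 17 transactions
A3: 32 transactions

Answer: 9,17,32; total 58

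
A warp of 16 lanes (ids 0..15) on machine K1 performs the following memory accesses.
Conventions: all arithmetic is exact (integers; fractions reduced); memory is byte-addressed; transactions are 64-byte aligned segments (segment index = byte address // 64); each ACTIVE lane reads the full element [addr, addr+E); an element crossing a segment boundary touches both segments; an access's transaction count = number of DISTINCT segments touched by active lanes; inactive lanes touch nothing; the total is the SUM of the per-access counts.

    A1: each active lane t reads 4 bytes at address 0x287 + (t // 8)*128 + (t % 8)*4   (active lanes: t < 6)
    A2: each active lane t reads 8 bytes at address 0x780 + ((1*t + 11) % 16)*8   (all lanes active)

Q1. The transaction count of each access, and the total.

A1: 1 transaction
A2: 2 transactions

Answer: 1,2; total 3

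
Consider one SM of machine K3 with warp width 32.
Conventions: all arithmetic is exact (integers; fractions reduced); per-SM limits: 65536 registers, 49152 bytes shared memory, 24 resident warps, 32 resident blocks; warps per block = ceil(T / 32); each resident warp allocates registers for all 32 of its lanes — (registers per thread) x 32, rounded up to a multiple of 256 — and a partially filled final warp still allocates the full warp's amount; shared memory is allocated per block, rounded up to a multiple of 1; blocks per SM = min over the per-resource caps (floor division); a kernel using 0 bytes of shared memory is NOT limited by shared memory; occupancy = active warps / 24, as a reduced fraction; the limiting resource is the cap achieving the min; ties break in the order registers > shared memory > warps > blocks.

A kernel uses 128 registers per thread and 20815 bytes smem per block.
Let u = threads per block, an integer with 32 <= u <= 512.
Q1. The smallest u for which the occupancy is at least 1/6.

Answer: u = 33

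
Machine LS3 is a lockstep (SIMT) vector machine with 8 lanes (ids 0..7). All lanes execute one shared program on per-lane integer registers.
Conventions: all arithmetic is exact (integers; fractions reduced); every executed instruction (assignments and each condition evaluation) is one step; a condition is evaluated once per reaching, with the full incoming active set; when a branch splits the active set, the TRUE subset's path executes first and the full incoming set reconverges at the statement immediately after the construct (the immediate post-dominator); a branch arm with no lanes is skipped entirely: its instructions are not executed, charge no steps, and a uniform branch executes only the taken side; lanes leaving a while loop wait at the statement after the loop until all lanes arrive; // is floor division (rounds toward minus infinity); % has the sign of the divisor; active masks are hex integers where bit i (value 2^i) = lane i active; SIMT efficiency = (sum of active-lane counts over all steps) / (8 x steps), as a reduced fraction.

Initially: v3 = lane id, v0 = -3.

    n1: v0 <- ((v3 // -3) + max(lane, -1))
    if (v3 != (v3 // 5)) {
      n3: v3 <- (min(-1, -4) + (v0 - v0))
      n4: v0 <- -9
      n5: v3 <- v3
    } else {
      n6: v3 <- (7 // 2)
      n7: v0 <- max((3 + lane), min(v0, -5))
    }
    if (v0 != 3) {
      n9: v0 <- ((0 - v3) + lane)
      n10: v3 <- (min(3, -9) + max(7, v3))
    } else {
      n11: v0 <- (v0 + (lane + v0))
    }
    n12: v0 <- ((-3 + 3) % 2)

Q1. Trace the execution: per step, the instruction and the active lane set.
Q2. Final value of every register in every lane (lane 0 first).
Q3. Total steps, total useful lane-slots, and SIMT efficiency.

step 0: v0 <- ((v3 // -3) + max(lane, -1)) 0xff
step 1: eval (v3 != (v3 // 5))       0xff
step 2: v3 <- (min(-1, -4) + (v0 - v0)) 0xfe
step 3: v0 <- -9                     0xfe
step 4: v3 <- v3                     0xfe
step 5: v3 <- (7 // 2)               0x01
step 6: v0 <- max((3 + lane), min(v0, -5)) 0x01
step 7: eval (v0 != 3)               0xff
step 8: v0 <- ((0 - v3) + lane)      0xfe
step 9: v3 <- (min(3, -9) + max(7, v3)) 0xfe
step 10: v0 <- (v0 + (lane + v0))     0x01
step 11: v0 <- ((-3 + 3) % 2)         0xff

Answer: 12 steps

v3: 3,-2,-2,-2,-2,-2,-2,-2
v0: 0,0,0,0,0,0,0,0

steps = 12; useful = 70; efficiency = 70/96 = 35/48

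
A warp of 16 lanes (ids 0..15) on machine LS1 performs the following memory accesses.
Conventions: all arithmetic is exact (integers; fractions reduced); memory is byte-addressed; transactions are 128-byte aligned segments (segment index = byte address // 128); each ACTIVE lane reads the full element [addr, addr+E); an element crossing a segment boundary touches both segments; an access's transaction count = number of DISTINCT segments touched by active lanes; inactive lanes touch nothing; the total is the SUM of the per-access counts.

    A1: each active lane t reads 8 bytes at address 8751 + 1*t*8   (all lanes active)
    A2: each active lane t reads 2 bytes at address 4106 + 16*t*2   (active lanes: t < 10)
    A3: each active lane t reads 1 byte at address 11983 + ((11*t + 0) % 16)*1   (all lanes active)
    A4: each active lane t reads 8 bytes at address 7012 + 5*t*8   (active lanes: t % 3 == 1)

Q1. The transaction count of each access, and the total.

A1: 2 transactions
A2: 3 transactions
A3: 1 transaction
A4: 4 transactions

Answer: 2,3,1,4; total 10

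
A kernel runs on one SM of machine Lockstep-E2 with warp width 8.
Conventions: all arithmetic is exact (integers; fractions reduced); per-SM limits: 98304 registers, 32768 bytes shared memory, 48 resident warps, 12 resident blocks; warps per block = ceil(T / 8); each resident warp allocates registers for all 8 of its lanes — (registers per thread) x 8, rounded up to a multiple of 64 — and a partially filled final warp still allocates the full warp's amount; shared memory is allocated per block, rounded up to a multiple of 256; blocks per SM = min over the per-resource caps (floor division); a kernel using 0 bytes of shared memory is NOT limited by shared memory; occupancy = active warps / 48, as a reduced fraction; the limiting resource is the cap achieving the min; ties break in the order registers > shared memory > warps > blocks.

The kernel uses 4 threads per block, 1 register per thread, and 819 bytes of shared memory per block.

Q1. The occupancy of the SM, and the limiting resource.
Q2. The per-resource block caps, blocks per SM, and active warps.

Answer: occupancy 1/4, limited by blocks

registers: 1536 blocks
shared memory: 32 blocks
warps: 48 blocks
blocks: 12 blocks

Answer: 12 blocks, 12 active warps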